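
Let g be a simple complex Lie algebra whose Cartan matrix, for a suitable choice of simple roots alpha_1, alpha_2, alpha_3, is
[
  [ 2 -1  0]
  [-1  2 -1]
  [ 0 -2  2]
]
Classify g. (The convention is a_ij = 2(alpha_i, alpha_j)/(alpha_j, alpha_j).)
The matrix has rank 3 with 2's on the diagonal. Reading the off-diagonal entries as Dynkin edges (a single edge where a_ij = a_ji = -1; a double or triple edge where a_ij * a_ji = 2 or 3), the diagram is a chain of 3 nodes with a double edge at one end; the terminal node there is the unique long simple root (C_3). One simple-root ordering that puts it in standard form is (alpha_1, alpha_2, alpha_3). So the algebra is type C_3, i.e. sp(6).

C_3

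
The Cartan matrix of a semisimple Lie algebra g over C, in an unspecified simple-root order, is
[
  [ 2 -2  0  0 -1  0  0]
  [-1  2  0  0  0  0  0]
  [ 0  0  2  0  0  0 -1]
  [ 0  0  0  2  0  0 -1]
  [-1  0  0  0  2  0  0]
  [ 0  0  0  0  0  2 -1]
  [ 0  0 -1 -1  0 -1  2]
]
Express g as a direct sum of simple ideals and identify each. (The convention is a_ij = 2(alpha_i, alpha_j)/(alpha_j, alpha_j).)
The diagram associated to this matrix has two connected components: the simple roots {alpha_1, alpha_2, alpha_5} form a chain of 3 nodes with a double edge at one end; the terminal node there is the unique short simple root (B_3), and {alpha_3, alpha_4, alpha_6, alpha_7} form a chain of 2 nodes with a fork of two nodes at one end (D_4). A semisimple Lie algebra decomposes uniquely as the direct sum of simple ideals, one per connected component of its Dynkin diagram, so g ≅ B_3 ⊕ D_4 (dimension 21 + 28 = 49).

type B_3 + type D_4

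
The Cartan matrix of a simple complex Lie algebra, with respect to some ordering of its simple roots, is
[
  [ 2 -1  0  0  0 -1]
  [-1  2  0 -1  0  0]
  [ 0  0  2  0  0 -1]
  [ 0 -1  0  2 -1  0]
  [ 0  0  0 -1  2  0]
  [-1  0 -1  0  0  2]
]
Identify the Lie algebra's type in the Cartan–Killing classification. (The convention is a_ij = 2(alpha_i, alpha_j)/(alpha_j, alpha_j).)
The matrix has rank 6 with 2's on the diagonal. Reading the off-diagonal entries as Dynkin edges (a single edge where a_ij = a_ji = -1; a double or triple edge where a_ij * a_ji = 2 or 3), the diagram is a chain of 6 nodes with single edges (A_6). One simple-root ordering that puts it in standard form is (alpha_5, alpha_4, alpha_2, alpha_1, alpha_6, alpha_3). So the algebra is type A_6, i.e. sl(7).

A_6 (sl(7))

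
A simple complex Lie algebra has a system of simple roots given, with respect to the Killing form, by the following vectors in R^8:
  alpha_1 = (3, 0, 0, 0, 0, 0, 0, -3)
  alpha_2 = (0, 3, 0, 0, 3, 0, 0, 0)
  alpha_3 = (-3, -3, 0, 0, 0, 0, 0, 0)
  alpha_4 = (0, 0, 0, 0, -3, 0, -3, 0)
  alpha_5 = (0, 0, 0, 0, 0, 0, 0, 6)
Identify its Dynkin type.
C_5

Compute the Cartan integers a_ij = 2(alpha_i, alpha_j)/(alpha_j, alpha_j); the resulting 5x5 Cartan matrix is
[[2, 0, -1, 0, -1], [0, 2, -1, -1, 0], [-1, -1, 2, 0, 0], [0, -1, 0, 2, 0], [-2, 0, 0, 0, 2]].
The roots have two lengths (squared-length ratio 2:1); the short ones are alpha_{1,2,3,4}. The associated Dynkin diagram is a chain of 5 nodes with a double edge at one end; the terminal node there is the unique long simple root (C_5), so the type is C_5 (the algebra sp(10)).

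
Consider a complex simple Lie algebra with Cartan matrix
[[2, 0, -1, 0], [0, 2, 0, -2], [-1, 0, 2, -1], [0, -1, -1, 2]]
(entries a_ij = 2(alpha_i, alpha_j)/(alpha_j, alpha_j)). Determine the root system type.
C_4

The matrix has rank 4 with 2's on the diagonal. Reading the off-diagonal entries as Dynkin edges (a single edge where a_ij = a_ji = -1; a double or triple edge where a_ij * a_ji = 2 or 3), the diagram is a chain of 4 nodes with a double edge at one end; the terminal node there is the unique long simple root (C_4). One simple-root ordering that puts it in standard form is (alpha_1, alpha_3, alpha_4, alpha_2). So the algebra is type C_4, i.e. sp(8).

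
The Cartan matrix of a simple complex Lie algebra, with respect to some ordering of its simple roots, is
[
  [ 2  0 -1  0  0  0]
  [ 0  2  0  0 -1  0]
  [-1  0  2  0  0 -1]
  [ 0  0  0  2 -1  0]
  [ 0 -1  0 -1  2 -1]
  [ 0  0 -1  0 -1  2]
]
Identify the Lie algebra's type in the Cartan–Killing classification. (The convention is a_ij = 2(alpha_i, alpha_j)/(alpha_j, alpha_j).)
The matrix has rank 6 with 2's on the diagonal. Reading the off-diagonal entries as Dynkin edges (a single edge where a_ij = a_ji = -1; a double or triple edge where a_ij * a_ji = 2 or 3), the diagram is a chain of 4 nodes with a fork of two nodes at one end (D_6). One simple-root ordering that puts it in standard form is (alpha_1, alpha_3, alpha_6, alpha_5, alpha_4, alpha_2). So the algebra is type D_6, i.e. so(12).

D_6 (so(12))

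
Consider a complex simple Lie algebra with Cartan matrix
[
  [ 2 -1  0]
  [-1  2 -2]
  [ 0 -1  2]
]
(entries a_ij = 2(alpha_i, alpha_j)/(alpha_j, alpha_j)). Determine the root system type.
The matrix has rank 3 with 2's on the diagonal. Reading the off-diagonal entries as Dynkin edges (a single edge where a_ij = a_ji = -1; a double or triple edge where a_ij * a_ji = 2 or 3), the diagram is a chain of 3 nodes with a double edge at one end; the terminal node there is the unique short simple root (B_3). One simple-root ordering that puts it in standard form is (alpha_1, alpha_2, alpha_3). So the algebra is type B_3, i.e. so(7).

type B_3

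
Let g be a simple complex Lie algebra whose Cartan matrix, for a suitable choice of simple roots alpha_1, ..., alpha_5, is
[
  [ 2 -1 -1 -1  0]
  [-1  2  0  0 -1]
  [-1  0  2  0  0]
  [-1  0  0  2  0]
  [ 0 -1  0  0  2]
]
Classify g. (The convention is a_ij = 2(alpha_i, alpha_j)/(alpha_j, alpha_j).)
The matrix has rank 5 with 2's on the diagonal. Reading the off-diagonal entries as Dynkin edges (a single edge where a_ij = a_ji = -1; a double or triple edge where a_ij * a_ji = 2 or 3), the diagram is a chain of 3 nodes with a fork of two nodes at one end (D_5). One simple-root ordering that puts it in standard form is (alpha_5, alpha_2, alpha_1, alpha_3, alpha_4). So the algebra is type D_5, i.e. so(10).

D5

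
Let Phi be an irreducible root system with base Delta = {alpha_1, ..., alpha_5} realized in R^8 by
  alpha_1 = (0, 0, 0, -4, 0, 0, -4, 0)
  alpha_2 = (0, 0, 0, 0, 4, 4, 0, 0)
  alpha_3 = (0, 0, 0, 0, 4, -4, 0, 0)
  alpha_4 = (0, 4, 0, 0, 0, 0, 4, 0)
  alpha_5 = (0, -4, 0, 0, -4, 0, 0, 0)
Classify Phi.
D5

Compute the Cartan integers a_ij = 2(alpha_i, alpha_j)/(alpha_j, alpha_j); the resulting 5x5 Cartan matrix is
[[2, 0, 0, -1, 0], [0, 2, 0, 0, -1], [0, 0, 2, 0, -1], [-1, 0, 0, 2, -1], [0, -1, -1, -1, 2]].
All simple roots have the same length, so the diagram is simply laced. The associated Dynkin diagram is a chain of 3 nodes with a fork of two nodes at one end (D_5), so the type is D_5 (the algebra so(10)).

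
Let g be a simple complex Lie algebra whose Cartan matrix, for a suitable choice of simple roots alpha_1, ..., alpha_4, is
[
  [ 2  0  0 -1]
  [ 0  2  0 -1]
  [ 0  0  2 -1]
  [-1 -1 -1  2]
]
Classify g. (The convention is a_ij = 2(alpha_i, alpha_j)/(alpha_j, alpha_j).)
The matrix has rank 4 with 2's on the diagonal. Reading the off-diagonal entries as Dynkin edges (a single edge where a_ij = a_ji = -1; a double or triple edge where a_ij * a_ji = 2 or 3), the diagram is a chain of 2 nodes with a fork of two nodes at one end (D_4). One simple-root ordering that puts it in standard form is (alpha_1, alpha_4, alpha_2, alpha_3). So the algebra is type D_4, i.e. so(8).

D4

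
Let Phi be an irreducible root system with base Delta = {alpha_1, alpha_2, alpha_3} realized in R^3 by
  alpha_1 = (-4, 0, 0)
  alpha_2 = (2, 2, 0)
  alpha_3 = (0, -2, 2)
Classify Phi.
C_3

Compute the Cartan integers a_ij = 2(alpha_i, alpha_j)/(alpha_j, alpha_j); the resulting 3x3 Cartan matrix is
[[2, -2, 0], [-1, 2, -1], [0, -1, 2]].
The roots have two lengths (squared-length ratio 2:1); the short ones are alpha_{2,3}. The associated Dynkin diagram is a chain of 3 nodes with a double edge at one end; the terminal node there is the unique long simple root (C_3), so the type is C_3 (the algebra sp(6)).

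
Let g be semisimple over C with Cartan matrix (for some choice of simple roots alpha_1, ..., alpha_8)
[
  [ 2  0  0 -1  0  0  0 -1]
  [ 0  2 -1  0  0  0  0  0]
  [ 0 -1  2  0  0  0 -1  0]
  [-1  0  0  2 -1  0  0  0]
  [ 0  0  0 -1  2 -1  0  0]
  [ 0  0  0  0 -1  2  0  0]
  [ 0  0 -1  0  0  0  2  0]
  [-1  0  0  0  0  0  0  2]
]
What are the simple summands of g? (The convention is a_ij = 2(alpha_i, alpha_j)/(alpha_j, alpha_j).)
The diagram associated to this matrix has two connected components: the simple roots {alpha_2, alpha_3, alpha_7} form a chain of 3 nodes with single edges (A_3), and {alpha_1, alpha_4, alpha_5, alpha_6, alpha_8} form a chain of 5 nodes with single edges (A_5). A semisimple Lie algebra decomposes uniquely as the direct sum of simple ideals, one per connected component of its Dynkin diagram, so g ≅ A_3 ⊕ A_5 (dimension 15 + 35 = 50).

A_3 (sl(4)) ⊕ A_5 (sl(6))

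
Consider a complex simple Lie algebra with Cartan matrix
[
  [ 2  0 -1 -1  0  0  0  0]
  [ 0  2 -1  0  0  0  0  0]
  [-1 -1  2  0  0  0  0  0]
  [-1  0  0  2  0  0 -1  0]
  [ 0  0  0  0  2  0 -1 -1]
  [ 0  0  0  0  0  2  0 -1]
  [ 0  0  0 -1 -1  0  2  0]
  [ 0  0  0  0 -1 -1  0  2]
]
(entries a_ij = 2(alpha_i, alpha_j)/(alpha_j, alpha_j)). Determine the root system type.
A_8

The matrix has rank 8 with 2's on the diagonal. Reading the off-diagonal entries as Dynkin edges (a single edge where a_ij = a_ji = -1; a double or triple edge where a_ij * a_ji = 2 or 3), the diagram is a chain of 8 nodes with single edges (A_8). One simple-root ordering that puts it in standard form is (alpha_2, alpha_3, alpha_1, alpha_4, alpha_7, alpha_5, alpha_8, alpha_6). So the algebra is type A_8, i.e. sl(9).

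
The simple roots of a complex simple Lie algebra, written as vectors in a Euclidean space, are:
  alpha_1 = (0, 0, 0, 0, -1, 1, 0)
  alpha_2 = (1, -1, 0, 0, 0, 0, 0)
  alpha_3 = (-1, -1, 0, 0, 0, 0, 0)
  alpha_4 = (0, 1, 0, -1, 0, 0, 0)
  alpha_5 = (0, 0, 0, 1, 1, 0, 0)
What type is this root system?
Compute the Cartan integers a_ij = 2(alpha_i, alpha_j)/(alpha_j, alpha_j); the resulting 5x5 Cartan matrix is
[[2, 0, 0, 0, -1], [0, 2, 0, -1, 0], [0, 0, 2, -1, 0], [0, -1, -1, 2, -1], [-1, 0, 0, -1, 2]].
All simple roots have the same length, so the diagram is simply laced. The associated Dynkin diagram is a chain of 3 nodes with a fork of two nodes at one end (D_5), so the type is D_5 (the algebra so(10)).

D_5 (so(10))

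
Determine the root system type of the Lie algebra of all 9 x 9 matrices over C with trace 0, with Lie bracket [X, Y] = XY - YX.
type A_8

This is sl(9), which has dimension 9^2 - 1 = 80 and rank 9 - 1 = 8 (a Cartan subalgebra is the diagonal traceless matrices). In the classification of classical Lie algebras, the special linear algebra sl(n+1) has type A_n; here n = 8, so the Dynkin diagram is a chain of 8 nodes with single edges (A_8). Hence the type is A_8.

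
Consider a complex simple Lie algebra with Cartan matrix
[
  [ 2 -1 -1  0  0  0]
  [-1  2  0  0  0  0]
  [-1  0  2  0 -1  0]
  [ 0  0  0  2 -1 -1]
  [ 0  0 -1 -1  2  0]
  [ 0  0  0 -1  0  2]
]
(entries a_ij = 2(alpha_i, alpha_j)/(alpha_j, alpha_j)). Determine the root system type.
A_6

The matrix has rank 6 with 2's on the diagonal. Reading the off-diagonal entries as Dynkin edges (a single edge where a_ij = a_ji = -1; a double or triple edge where a_ij * a_ji = 2 or 3), the diagram is a chain of 6 nodes with single edges (A_6). One simple-root ordering that puts it in standard form is (alpha_6, alpha_4, alpha_5, alpha_3, alpha_1, alpha_2). So the algebra is type A_6, i.e. sl(7).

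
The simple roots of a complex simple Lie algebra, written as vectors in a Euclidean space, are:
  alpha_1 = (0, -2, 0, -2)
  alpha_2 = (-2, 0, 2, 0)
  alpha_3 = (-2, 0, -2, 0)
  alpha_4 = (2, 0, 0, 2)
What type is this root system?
Compute the Cartan integers a_ij = 2(alpha_i, alpha_j)/(alpha_j, alpha_j); the resulting 4x4 Cartan matrix is
[[2, 0, 0, -1], [0, 2, 0, -1], [0, 0, 2, -1], [-1, -1, -1, 2]].
All simple roots have the same length, so the diagram is simply laced. The associated Dynkin diagram is a chain of 2 nodes with a fork of two nodes at one end (D_4), so the type is D_4 (the algebra so(8)).

D_4 (so(8))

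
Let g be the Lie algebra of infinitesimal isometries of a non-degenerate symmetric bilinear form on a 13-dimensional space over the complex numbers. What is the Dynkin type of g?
type B_6

This is so(13) with 13 odd, which has dimension 13(13-1)/2 = 78 and rank (13-1)/2 = 6. In the classification of classical Lie algebras, the orthogonal algebra so(2n+1) in an odd number of variables has type B_n; here n = 6, so the Dynkin diagram is a chain of 6 nodes with a double edge at one end; the terminal node there is the unique short simple root (B_6). Hence the type is B_6.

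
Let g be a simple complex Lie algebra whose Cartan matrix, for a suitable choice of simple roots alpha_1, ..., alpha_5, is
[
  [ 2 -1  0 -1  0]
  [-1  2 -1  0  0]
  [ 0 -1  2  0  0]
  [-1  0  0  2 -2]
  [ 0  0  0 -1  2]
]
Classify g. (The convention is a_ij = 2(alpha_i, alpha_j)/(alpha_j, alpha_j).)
B_5

The matrix has rank 5 with 2's on the diagonal. Reading the off-diagonal entries as Dynkin edges (a single edge where a_ij = a_ji = -1; a double or triple edge where a_ij * a_ji = 2 or 3), the diagram is a chain of 5 nodes with a double edge at one end; the terminal node there is the unique short simple root (B_5). One simple-root ordering that puts it in standard form is (alpha_3, alpha_2, alpha_1, alpha_4, alpha_5). So the algebra is type B_5, i.e. so(11).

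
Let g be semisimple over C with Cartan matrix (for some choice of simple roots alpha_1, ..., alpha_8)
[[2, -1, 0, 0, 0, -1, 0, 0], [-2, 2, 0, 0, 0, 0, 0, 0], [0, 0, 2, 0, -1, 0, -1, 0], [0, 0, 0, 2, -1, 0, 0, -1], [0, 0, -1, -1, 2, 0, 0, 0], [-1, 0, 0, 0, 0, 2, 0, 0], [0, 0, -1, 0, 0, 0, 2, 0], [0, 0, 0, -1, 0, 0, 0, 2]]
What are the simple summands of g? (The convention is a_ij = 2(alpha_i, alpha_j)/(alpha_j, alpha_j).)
The diagram associated to this matrix has two connected components: the simple roots {alpha_3, alpha_4, alpha_5, alpha_7, alpha_8} form a chain of 5 nodes with single edges (A_5), and {alpha_1, alpha_2, alpha_6} form a chain of 3 nodes with a double edge at one end; the terminal node there is the unique long simple root (C_3). A semisimple Lie algebra decomposes uniquely as the direct sum of simple ideals, one per connected component of its Dynkin diagram, so g ≅ A_5 ⊕ C_3 (dimension 35 + 21 = 56).

A_5 + C_3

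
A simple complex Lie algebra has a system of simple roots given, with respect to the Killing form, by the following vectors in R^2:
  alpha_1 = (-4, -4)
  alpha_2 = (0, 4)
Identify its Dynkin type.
Compute the Cartan integers a_ij = 2(alpha_i, alpha_j)/(alpha_j, alpha_j); the resulting 2x2 Cartan matrix is
[[2, -2], [-1, 2]].
The roots have two lengths (squared-length ratio 2:1); the short ones are alpha_{2}. The associated Dynkin diagram is a chain of 2 nodes with a double edge at one end; the terminal node there is the unique short simple root (B_2), so the type is B_2 (the algebra so(5)).

B2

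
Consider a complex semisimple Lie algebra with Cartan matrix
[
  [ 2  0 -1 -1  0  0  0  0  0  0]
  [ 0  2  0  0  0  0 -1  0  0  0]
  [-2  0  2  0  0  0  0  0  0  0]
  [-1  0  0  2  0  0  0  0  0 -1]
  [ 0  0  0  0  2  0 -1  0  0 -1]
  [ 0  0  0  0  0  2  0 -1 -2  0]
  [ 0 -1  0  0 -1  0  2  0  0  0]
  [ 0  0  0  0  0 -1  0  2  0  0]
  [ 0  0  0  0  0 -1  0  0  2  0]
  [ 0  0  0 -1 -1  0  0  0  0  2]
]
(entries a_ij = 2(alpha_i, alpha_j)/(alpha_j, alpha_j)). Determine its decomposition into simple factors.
The diagram associated to this matrix has two connected components: the simple roots {alpha_6, alpha_8, alpha_9} form a chain of 3 nodes with a double edge at one end; the terminal node there is the unique short simple root (B_3), and {alpha_1, alpha_2, alpha_3, alpha_4, alpha_5, alpha_7, alpha_10} form a chain of 7 nodes with a double edge at one end; the terminal node there is the unique long simple root (C_7). A semisimple Lie algebra decomposes uniquely as the direct sum of simple ideals, one per connected component of its Dynkin diagram, so g ≅ B_3 ⊕ C_7 (dimension 21 + 105 = 126).

B3 ⊕ C7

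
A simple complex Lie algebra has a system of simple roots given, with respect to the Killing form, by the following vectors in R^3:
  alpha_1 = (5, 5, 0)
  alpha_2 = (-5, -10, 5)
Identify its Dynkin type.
Compute the Cartan integers a_ij = 2(alpha_i, alpha_j)/(alpha_j, alpha_j); the resulting 2x2 Cartan matrix is
[[2, -1], [-3, 2]].
The roots have two lengths (squared-length ratio 3:1); the short ones are alpha_{1}. The associated Dynkin diagram is two nodes joined by a triple edge (G_2), so the type is G_2.

type G_2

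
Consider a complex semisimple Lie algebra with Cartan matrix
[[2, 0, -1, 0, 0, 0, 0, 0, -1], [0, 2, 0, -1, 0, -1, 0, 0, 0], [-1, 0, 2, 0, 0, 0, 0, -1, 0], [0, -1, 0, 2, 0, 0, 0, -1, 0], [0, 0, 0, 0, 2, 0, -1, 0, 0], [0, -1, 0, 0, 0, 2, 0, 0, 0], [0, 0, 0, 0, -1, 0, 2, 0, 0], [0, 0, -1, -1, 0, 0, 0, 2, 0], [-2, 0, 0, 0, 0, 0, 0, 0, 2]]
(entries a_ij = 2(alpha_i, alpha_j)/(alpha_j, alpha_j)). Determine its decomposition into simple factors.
A_2 + C_7

The diagram associated to this matrix has two connected components: the simple roots {alpha_5, alpha_7} form a chain of 2 nodes with single edges (A_2), and {alpha_1, alpha_2, alpha_3, alpha_4, alpha_6, alpha_8, alpha_9} form a chain of 7 nodes with a double edge at one end; the terminal node there is the unique long simple root (C_7). A semisimple Lie algebra decomposes uniquely as the direct sum of simple ideals, one per connected component of its Dynkin diagram, so g ≅ A_2 ⊕ C_7 (dimension 8 + 105 = 113).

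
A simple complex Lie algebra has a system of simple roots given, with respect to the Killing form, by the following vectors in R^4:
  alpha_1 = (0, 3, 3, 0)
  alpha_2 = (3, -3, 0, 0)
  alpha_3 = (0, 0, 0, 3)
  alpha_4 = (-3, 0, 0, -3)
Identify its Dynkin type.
B_4 (so(9))

Compute the Cartan integers a_ij = 2(alpha_i, alpha_j)/(alpha_j, alpha_j); the resulting 4x4 Cartan matrix is
[[2, -1, 0, 0], [-1, 2, 0, -1], [0, 0, 2, -1], [0, -1, -2, 2]].
The roots have two lengths (squared-length ratio 2:1); the short ones are alpha_{3}. The associated Dynkin diagram is a chain of 4 nodes with a double edge at one end; the terminal node there is the unique short simple root (B_4), so the type is B_4 (the algebra so(9)).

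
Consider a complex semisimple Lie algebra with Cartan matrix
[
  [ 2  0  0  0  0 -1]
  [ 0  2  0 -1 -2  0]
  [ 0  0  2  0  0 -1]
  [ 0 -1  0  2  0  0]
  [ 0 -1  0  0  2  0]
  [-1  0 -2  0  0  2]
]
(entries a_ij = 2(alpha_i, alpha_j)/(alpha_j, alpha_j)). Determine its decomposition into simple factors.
The diagram associated to this matrix has two connected components: the simple roots {alpha_1, alpha_3, alpha_6} form a chain of 3 nodes with a double edge at one end; the terminal node there is the unique short simple root (B_3), and {alpha_2, alpha_4, alpha_5} form a chain of 3 nodes with a double edge at one end; the terminal node there is the unique short simple root (B_3). A semisimple Lie algebra decomposes uniquely as the direct sum of simple ideals, one per connected component of its Dynkin diagram, so g ≅ B_3 ⊕ B_3 (dimension 21 + 21 = 42).

B_3 ⊕ B_3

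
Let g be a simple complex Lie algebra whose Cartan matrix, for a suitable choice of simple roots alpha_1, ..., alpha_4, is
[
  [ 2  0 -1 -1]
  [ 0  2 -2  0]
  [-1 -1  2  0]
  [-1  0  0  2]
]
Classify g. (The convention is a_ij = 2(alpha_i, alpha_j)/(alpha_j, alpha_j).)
C4

The matrix has rank 4 with 2's on the diagonal. Reading the off-diagonal entries as Dynkin edges (a single edge where a_ij = a_ji = -1; a double or triple edge where a_ij * a_ji = 2 or 3), the diagram is a chain of 4 nodes with a double edge at one end; the terminal node there is the unique long simple root (C_4). One simple-root ordering that puts it in standard form is (alpha_4, alpha_1, alpha_3, alpha_2). So the algebra is type C_4, i.e. sp(8).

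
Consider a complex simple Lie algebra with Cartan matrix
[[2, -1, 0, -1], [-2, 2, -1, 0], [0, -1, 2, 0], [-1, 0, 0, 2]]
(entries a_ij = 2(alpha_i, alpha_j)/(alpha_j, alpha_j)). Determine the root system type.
type F_4

The matrix has rank 4 with 2's on the diagonal. Reading the off-diagonal entries as Dynkin edges (a single edge where a_ij = a_ji = -1; a double or triple edge where a_ij * a_ji = 2 or 3), the diagram is a chain of 4 nodes with a double edge between the middle two (F_4). One simple-root ordering that puts it in standard form is (alpha_3, alpha_2, alpha_1, alpha_4). So the algebra is type F_4.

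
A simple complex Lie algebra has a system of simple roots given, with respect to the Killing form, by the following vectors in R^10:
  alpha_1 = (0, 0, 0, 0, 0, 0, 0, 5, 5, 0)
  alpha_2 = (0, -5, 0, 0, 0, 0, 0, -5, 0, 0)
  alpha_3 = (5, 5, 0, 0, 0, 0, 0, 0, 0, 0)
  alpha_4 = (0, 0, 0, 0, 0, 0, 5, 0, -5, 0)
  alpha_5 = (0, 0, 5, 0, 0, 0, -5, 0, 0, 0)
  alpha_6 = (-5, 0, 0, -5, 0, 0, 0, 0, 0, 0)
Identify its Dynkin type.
A6

Compute the Cartan integers a_ij = 2(alpha_i, alpha_j)/(alpha_j, alpha_j); the resulting 6x6 Cartan matrix is
[[2, -1, 0, -1, 0, 0], [-1, 2, -1, 0, 0, 0], [0, -1, 2, 0, 0, -1], [-1, 0, 0, 2, -1, 0], [0, 0, 0, -1, 2, 0], [0, 0, -1, 0, 0, 2]].
All simple roots have the same length, so the diagram is simply laced. The associated Dynkin diagram is a chain of 6 nodes with single edges (A_6), so the type is A_6 (the algebra sl(7)).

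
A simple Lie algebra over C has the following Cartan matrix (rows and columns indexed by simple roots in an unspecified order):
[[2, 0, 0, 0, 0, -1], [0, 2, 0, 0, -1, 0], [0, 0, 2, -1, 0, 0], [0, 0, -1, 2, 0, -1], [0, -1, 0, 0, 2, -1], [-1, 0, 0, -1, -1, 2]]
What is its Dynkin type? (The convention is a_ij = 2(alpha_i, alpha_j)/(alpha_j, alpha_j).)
type E_6

The matrix has rank 6 with 2's on the diagonal. Reading the off-diagonal entries as Dynkin edges (a single edge where a_ij = a_ji = -1; a double or triple edge where a_ij * a_ji = 2 or 3), the diagram is a chain of 5 nodes with one extra node attached to the third node from one end (E_6). One simple-root ordering that puts it in standard form is (alpha_3, alpha_1, alpha_4, alpha_6, alpha_5, alpha_2). So the algebra is type E_6.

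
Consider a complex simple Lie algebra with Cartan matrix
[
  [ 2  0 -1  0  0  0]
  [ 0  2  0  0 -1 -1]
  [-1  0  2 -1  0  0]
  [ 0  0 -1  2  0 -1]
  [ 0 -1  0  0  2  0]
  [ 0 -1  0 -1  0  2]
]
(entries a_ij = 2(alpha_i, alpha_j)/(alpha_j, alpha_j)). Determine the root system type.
The matrix has rank 6 with 2's on the diagonal. Reading the off-diagonal entries as Dynkin edges (a single edge where a_ij = a_ji = -1; a double or triple edge where a_ij * a_ji = 2 or 3), the diagram is a chain of 6 nodes with single edges (A_6). One simple-root ordering that puts it in standard form is (alpha_1, alpha_3, alpha_4, alpha_6, alpha_2, alpha_5). So the algebra is type A_6, i.e. sl(7).

A6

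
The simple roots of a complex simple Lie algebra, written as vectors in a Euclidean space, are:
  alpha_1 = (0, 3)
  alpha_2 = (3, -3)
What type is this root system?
B2

Compute the Cartan integers a_ij = 2(alpha_i, alpha_j)/(alpha_j, alpha_j); the resulting 2x2 Cartan matrix is
[[2, -1], [-2, 2]].
The roots have two lengths (squared-length ratio 2:1); the short ones are alpha_{1}. The associated Dynkin diagram is a chain of 2 nodes with a double edge at one end; the terminal node there is the unique short simple root (B_2), so the type is B_2 (the algebra so(5)).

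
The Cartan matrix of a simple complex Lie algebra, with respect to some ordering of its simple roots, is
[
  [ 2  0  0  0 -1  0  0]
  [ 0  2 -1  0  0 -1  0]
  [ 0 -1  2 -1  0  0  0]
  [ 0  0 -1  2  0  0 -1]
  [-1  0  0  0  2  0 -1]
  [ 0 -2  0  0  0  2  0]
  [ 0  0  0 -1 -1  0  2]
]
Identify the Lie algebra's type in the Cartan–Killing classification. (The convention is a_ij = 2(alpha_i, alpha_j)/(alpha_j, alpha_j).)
The matrix has rank 7 with 2's on the diagonal. Reading the off-diagonal entries as Dynkin edges (a single edge where a_ij = a_ji = -1; a double or triple edge where a_ij * a_ji = 2 or 3), the diagram is a chain of 7 nodes with a double edge at one end; the terminal node there is the unique long simple root (C_7). One simple-root ordering that puts it in standard form is (alpha_1, alpha_5, alpha_7, alpha_4, alpha_3, alpha_2, alpha_6). So the algebra is type C_7, i.e. sp(14).

type C_7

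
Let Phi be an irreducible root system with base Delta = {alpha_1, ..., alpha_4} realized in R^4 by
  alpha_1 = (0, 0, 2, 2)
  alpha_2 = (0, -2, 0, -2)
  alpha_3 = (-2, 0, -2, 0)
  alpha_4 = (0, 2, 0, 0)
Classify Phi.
B_4

Compute the Cartan integers a_ij = 2(alpha_i, alpha_j)/(alpha_j, alpha_j); the resulting 4x4 Cartan matrix is
[[2, -1, -1, 0], [-1, 2, 0, -2], [-1, 0, 2, 0], [0, -1, 0, 2]].
The roots have two lengths (squared-length ratio 2:1); the short ones are alpha_{4}. The associated Dynkin diagram is a chain of 4 nodes with a double edge at one end; the terminal node there is the unique short simple root (B_4), so the type is B_4 (the algebra so(9)).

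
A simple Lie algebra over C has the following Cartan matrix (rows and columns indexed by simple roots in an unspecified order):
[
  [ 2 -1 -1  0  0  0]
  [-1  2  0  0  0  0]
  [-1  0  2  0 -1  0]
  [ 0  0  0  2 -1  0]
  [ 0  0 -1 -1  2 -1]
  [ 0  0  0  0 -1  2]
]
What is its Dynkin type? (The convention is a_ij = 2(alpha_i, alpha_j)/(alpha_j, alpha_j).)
The matrix has rank 6 with 2's on the diagonal. Reading the off-diagonal entries as Dynkin edges (a single edge where a_ij = a_ji = -1; a double or triple edge where a_ij * a_ji = 2 or 3), the diagram is a chain of 4 nodes with a fork of two nodes at one end (D_6). One simple-root ordering that puts it in standard form is (alpha_2, alpha_1, alpha_3, alpha_5, alpha_6, alpha_4). So the algebra is type D_6, i.e. so(12).

D_6 (so(12))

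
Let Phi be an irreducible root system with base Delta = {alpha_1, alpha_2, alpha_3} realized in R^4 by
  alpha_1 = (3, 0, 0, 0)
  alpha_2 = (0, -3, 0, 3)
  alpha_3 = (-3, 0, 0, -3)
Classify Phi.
B_3

Compute the Cartan integers a_ij = 2(alpha_i, alpha_j)/(alpha_j, alpha_j); the resulting 3x3 Cartan matrix is
[[2, 0, -1], [0, 2, -1], [-2, -1, 2]].
The roots have two lengths (squared-length ratio 2:1); the short ones are alpha_{1}. The associated Dynkin diagram is a chain of 3 nodes with a double edge at one end; the terminal node there is the unique short simple root (B_3), so the type is B_3 (the algebra so(7)).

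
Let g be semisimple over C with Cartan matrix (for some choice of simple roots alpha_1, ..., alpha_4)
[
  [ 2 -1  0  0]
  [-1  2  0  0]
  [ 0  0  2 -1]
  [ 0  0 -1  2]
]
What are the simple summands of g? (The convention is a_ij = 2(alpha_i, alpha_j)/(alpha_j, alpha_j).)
The diagram associated to this matrix has two connected components: the simple roots {alpha_3, alpha_4} form a chain of 2 nodes with single edges (A_2), and {alpha_1, alpha_2} form a chain of 2 nodes with single edges (A_2). A semisimple Lie algebra decomposes uniquely as the direct sum of simple ideals, one per connected component of its Dynkin diagram, so g ≅ A_2 ⊕ A_2 (dimension 8 + 8 = 16).

A_2 + A_2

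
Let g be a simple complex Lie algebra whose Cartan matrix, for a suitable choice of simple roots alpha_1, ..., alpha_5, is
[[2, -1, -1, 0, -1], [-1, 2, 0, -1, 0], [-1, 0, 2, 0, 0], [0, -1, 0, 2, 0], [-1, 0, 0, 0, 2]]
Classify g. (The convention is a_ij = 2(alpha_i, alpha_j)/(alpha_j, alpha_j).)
The matrix has rank 5 with 2's on the diagonal. Reading the off-diagonal entries as Dynkin edges (a single edge where a_ij = a_ji = -1; a double or triple edge where a_ij * a_ji = 2 or 3), the diagram is a chain of 3 nodes with a fork of two nodes at one end (D_5). One simple-root ordering that puts it in standard form is (alpha_4, alpha_2, alpha_1, alpha_3, alpha_5). So the algebra is type D_5, i.e. so(10).

D_5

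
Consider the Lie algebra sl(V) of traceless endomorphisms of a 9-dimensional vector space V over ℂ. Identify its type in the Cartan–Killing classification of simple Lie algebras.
This is sl(9), which has dimension 9^2 - 1 = 80 and rank 9 - 1 = 8 (a Cartan subalgebra is the diagonal traceless matrices). In the classification of classical Lie algebras, the special linear algebra sl(n+1) has type A_n; here n = 8, so the Dynkin diagram is a chain of 8 nodes with single edges (A_8). Hence the type is A_8.

A_8 (sl(9))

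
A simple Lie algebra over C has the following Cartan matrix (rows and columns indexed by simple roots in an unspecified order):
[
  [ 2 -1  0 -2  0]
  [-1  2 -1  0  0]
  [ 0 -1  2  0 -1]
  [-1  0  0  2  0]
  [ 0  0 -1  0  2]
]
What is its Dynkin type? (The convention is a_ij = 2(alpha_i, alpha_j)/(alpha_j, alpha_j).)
type B_5

The matrix has rank 5 with 2's on the diagonal. Reading the off-diagonal entries as Dynkin edges (a single edge where a_ij = a_ji = -1; a double or triple edge where a_ij * a_ji = 2 or 3), the diagram is a chain of 5 nodes with a double edge at one end; the terminal node there is the unique short simple root (B_5). One simple-root ordering that puts it in standard form is (alpha_5, alpha_3, alpha_2, alpha_1, alpha_4). So the algebra is type B_5, i.e. so(11).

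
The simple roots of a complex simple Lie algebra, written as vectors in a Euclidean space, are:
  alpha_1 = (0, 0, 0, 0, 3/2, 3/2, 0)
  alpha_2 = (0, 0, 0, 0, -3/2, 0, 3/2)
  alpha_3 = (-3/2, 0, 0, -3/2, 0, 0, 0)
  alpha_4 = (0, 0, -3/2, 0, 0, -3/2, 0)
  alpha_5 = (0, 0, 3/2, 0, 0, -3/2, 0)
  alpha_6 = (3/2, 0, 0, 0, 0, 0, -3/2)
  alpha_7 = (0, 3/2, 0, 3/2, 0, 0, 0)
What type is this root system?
D_7 (so(14))

Compute the Cartan integers a_ij = 2(alpha_i, alpha_j)/(alpha_j, alpha_j); the resulting 7x7 Cartan matrix is
[[2, -1, 0, -1, -1, 0, 0], [-1, 2, 0, 0, 0, -1, 0], [0, 0, 2, 0, 0, -1, -1], [-1, 0, 0, 2, 0, 0, 0], [-1, 0, 0, 0, 2, 0, 0], [0, -1, -1, 0, 0, 2, 0], [0, 0, -1, 0, 0, 0, 2]].
All simple roots have the same length, so the diagram is simply laced. The associated Dynkin diagram is a chain of 5 nodes with a fork of two nodes at one end (D_7), so the type is D_7 (the algebra so(14)).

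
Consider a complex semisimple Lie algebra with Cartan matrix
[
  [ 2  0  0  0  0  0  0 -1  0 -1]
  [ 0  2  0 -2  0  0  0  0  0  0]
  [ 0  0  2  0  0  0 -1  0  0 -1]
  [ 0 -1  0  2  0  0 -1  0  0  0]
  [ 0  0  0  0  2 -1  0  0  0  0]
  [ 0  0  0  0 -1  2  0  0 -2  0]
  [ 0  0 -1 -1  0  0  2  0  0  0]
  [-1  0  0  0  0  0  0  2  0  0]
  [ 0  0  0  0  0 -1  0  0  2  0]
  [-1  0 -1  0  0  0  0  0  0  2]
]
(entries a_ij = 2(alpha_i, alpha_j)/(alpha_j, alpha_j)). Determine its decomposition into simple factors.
type B_3 + type C_7

The diagram associated to this matrix has two connected components: the simple roots {alpha_5, alpha_6, alpha_9} form a chain of 3 nodes with a double edge at one end; the terminal node there is the unique short simple root (B_3), and {alpha_1, alpha_2, alpha_3, alpha_4, alpha_7, alpha_8, alpha_10} form a chain of 7 nodes with a double edge at one end; the terminal node there is the unique long simple root (C_7). A semisimple Lie algebra decomposes uniquely as the direct sum of simple ideals, one per connected component of its Dynkin diagram, so g ≅ B_3 ⊕ C_7 (dimension 21 + 105 = 126).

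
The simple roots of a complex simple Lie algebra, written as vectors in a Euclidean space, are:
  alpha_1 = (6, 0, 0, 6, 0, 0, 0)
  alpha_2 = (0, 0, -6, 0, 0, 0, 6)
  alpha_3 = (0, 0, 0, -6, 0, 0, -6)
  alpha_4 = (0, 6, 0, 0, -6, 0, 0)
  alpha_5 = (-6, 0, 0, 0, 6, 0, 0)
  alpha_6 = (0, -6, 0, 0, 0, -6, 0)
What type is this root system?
Compute the Cartan integers a_ij = 2(alpha_i, alpha_j)/(alpha_j, alpha_j); the resulting 6x6 Cartan matrix is
[[2, 0, -1, 0, -1, 0], [0, 2, -1, 0, 0, 0], [-1, -1, 2, 0, 0, 0], [0, 0, 0, 2, -1, -1], [-1, 0, 0, -1, 2, 0], [0, 0, 0, -1, 0, 2]].
All simple roots have the same length, so the diagram is simply laced. The associated Dynkin diagram is a chain of 6 nodes with single edges (A_6), so the type is A_6 (the algebra sl(7)).

A_6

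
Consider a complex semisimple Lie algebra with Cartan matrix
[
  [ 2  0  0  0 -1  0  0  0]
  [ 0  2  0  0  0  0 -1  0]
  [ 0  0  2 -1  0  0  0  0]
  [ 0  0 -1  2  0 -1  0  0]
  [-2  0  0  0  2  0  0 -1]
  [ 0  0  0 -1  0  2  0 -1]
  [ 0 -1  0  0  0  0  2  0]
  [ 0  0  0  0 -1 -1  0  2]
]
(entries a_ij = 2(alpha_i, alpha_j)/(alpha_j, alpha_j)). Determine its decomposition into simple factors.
A2 ⊕ B6

The diagram associated to this matrix has two connected components: the simple roots {alpha_2, alpha_7} form a chain of 2 nodes with single edges (A_2), and {alpha_1, alpha_3, alpha_4, alpha_5, alpha_6, alpha_8} form a chain of 6 nodes with a double edge at one end; the terminal node there is the unique short simple root (B_6). A semisimple Lie algebra decomposes uniquely as the direct sum of simple ideals, one per connected component of its Dynkin diagram, so g ≅ A_2 ⊕ B_6 (dimension 8 + 78 = 86).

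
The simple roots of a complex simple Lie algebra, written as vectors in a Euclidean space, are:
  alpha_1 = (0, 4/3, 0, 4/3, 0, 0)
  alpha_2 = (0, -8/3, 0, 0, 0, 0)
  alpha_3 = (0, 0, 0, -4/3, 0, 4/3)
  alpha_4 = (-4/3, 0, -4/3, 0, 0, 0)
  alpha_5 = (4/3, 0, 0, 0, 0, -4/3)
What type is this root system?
type C_5

Compute the Cartan integers a_ij = 2(alpha_i, alpha_j)/(alpha_j, alpha_j); the resulting 5x5 Cartan matrix is
[[2, -1, -1, 0, 0], [-2, 2, 0, 0, 0], [-1, 0, 2, 0, -1], [0, 0, 0, 2, -1], [0, 0, -1, -1, 2]].
The roots have two lengths (squared-length ratio 2:1); the short ones are alpha_{1,3,4,5}. The associated Dynkin diagram is a chain of 5 nodes with a double edge at one end; the terminal node there is the unique long simple root (C_5), so the type is C_5 (the algebra sp(10)).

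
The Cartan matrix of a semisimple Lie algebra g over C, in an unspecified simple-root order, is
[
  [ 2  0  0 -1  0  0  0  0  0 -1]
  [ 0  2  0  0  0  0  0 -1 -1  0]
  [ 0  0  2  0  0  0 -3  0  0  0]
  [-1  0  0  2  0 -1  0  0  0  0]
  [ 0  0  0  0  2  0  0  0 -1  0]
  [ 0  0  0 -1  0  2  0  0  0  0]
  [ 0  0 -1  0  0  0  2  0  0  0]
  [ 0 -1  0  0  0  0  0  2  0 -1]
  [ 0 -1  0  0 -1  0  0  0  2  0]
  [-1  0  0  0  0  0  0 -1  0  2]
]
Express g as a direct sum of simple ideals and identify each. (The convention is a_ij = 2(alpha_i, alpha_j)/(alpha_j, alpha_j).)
The diagram associated to this matrix has two connected components: the simple roots {alpha_1, alpha_2, alpha_4, alpha_5, alpha_6, alpha_8, alpha_9, alpha_10} form a chain of 8 nodes with single edges (A_8), and {alpha_3, alpha_7} form two nodes joined by a triple edge (G_2). A semisimple Lie algebra decomposes uniquely as the direct sum of simple ideals, one per connected component of its Dynkin diagram, so g ≅ A_8 ⊕ G_2 (dimension 80 + 14 = 94).

A_8 (sl(9)) + G_2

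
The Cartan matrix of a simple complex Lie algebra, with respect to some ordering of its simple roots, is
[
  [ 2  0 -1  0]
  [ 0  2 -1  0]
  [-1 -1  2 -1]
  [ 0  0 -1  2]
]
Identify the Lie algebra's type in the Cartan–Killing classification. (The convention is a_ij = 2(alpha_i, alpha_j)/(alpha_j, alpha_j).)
The matrix has rank 4 with 2's on the diagonal. Reading the off-diagonal entries as Dynkin edges (a single edge where a_ij = a_ji = -1; a double or triple edge where a_ij * a_ji = 2 or 3), the diagram is a chain of 2 nodes with a fork of two nodes at one end (D_4). One simple-root ordering that puts it in standard form is (alpha_4, alpha_3, alpha_2, alpha_1). So the algebra is type D_4, i.e. so(8).

type D_4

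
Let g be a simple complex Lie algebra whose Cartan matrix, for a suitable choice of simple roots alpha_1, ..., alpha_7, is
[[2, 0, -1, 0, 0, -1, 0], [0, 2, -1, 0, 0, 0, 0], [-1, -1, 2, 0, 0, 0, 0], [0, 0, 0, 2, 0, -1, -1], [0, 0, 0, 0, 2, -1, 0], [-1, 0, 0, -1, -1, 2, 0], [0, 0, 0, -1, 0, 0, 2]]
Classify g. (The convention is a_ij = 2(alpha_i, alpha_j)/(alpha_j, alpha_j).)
The matrix has rank 7 with 2's on the diagonal. Reading the off-diagonal entries as Dynkin edges (a single edge where a_ij = a_ji = -1; a double or triple edge where a_ij * a_ji = 2 or 3), the diagram is a chain of 6 nodes with one extra node attached to the third node from one end (E_7). One simple-root ordering that puts it in standard form is (alpha_7, alpha_5, alpha_4, alpha_6, alpha_1, alpha_3, alpha_2). So the algebra is type E_7.

E_7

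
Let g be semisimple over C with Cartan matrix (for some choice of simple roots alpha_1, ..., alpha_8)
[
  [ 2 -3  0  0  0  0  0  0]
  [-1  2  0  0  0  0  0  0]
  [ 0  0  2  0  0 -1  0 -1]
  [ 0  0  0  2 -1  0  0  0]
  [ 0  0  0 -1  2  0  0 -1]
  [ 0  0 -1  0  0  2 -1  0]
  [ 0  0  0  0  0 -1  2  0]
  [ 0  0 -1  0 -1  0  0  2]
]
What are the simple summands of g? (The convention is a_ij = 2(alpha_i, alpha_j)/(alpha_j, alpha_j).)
A_6 (sl(7)) ⊕ G_2

The diagram associated to this matrix has two connected components: the simple roots {alpha_3, alpha_4, alpha_5, alpha_6, alpha_7, alpha_8} form a chain of 6 nodes with single edges (A_6), and {alpha_1, alpha_2} form two nodes joined by a triple edge (G_2). A semisimple Lie algebra decomposes uniquely as the direct sum of simple ideals, one per connected component of its Dynkin diagram, so g ≅ A_6 ⊕ G_2 (dimension 48 + 14 = 62).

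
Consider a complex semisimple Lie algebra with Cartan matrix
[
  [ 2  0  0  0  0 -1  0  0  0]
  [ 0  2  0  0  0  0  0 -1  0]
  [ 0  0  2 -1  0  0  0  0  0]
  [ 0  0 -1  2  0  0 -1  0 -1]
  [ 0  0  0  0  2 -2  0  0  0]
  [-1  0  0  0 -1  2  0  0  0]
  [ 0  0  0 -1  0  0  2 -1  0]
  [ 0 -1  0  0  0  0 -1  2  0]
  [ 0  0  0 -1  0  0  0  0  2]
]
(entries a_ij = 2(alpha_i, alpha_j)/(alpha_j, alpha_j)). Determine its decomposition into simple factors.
The diagram associated to this matrix has two connected components: the simple roots {alpha_1, alpha_5, alpha_6} form a chain of 3 nodes with a double edge at one end; the terminal node there is the unique long simple root (C_3), and {alpha_2, alpha_3, alpha_4, alpha_7, alpha_8, alpha_9} form a chain of 4 nodes with a fork of two nodes at one end (D_6). A semisimple Lie algebra decomposes uniquely as the direct sum of simple ideals, one per connected component of its Dynkin diagram, so g ≅ C_3 ⊕ D_6 (dimension 21 + 66 = 87).

C3 + D6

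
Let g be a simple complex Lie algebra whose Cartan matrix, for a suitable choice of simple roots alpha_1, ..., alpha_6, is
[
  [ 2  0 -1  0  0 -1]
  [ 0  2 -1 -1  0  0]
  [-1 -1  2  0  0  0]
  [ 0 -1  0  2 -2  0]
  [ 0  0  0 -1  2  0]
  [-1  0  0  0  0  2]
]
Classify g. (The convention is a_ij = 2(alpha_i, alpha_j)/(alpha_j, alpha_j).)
The matrix has rank 6 with 2's on the diagonal. Reading the off-diagonal entries as Dynkin edges (a single edge where a_ij = a_ji = -1; a double or triple edge where a_ij * a_ji = 2 or 3), the diagram is a chain of 6 nodes with a double edge at one end; the terminal node there is the unique short simple root (B_6). One simple-root ordering that puts it in standard form is (alpha_6, alpha_1, alpha_3, alpha_2, alpha_4, alpha_5). So the algebra is type B_6, i.e. so(13).

B_6 (so(13))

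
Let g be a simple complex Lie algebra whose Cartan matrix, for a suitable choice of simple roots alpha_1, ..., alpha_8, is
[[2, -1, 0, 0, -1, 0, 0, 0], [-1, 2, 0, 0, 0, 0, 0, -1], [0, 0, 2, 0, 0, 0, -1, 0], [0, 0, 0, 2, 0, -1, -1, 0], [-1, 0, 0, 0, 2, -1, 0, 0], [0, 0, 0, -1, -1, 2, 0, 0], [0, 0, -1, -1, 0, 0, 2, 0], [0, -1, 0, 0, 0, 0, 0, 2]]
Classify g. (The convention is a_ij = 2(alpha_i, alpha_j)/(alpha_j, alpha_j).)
The matrix has rank 8 with 2's on the diagonal. Reading the off-diagonal entries as Dynkin edges (a single edge where a_ij = a_ji = -1; a double or triple edge where a_ij * a_ji = 2 or 3), the diagram is a chain of 8 nodes with single edges (A_8). One simple-root ordering that puts it in standard form is (alpha_8, alpha_2, alpha_1, alpha_5, alpha_6, alpha_4, alpha_7, alpha_3). So the algebra is type A_8, i.e. sl(9).

A8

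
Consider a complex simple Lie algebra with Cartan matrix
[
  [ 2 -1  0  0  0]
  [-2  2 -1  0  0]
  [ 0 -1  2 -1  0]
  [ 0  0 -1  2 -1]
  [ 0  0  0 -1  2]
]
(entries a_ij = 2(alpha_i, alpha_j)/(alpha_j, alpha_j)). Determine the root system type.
type B_5

The matrix has rank 5 with 2's on the diagonal. Reading the off-diagonal entries as Dynkin edges (a single edge where a_ij = a_ji = -1; a double or triple edge where a_ij * a_ji = 2 or 3), the diagram is a chain of 5 nodes with a double edge at one end; the terminal node there is the unique short simple root (B_5). One simple-root ordering that puts it in standard form is (alpha_5, alpha_4, alpha_3, alpha_2, alpha_1). So the algebra is type B_5, i.e. so(11).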